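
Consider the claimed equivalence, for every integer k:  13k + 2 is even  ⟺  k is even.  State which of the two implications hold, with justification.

The biconditional holds.

[⇒] Suppose 13k + 2 is even. Since 13 is odd, 13k and k have the same parity, so 13k + 2 ≡ k + 2 (mod 2). As 2 is even, 13k + 2 is even exactly when k is even. Thus k is even.

[⇐] Conversely, suppose k is even; write k = 2j. Then 13k + 2 = 13·(2j) + 2 = 2·13j + 2, which is even.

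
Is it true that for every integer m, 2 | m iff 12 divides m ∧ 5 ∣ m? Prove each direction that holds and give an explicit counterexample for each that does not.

(⇒) This fails: take m = 2. Certainly 2 ∣ 2, but 12 ∤ 2.

(⇐) Suppose 12 ∣ m and 5 ∣ m. Any common multiple of 12 and 5 is a multiple of their lcm; here gcd(12, 5) = 1, so lcm(12, 5) = 12·5 = 60, so 60 ∣ m. Since 2 ∣ 60, it follows that 2 ∣ m.

(⇒) fails; (⇐) holds.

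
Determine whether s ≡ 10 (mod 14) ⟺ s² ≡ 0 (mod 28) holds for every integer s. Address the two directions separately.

[⇒] This fails: take s = 10. Then 10 ≡ 10 (mod 14), but 10² = 100 ≡ 16 (mod 28), not 0.

[⇐] This fails: take s = 0. Then 0² = 0 ≡ 0 (mod 28), yet 0 ≡ 0 (mod 14), not 10.

Neither implication holds.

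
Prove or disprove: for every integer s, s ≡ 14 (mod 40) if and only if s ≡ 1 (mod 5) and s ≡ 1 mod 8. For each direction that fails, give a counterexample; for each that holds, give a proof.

[⇒] This fails: s = 14 gives 14 ≡ 14 (mod 40) but 14 ≡ 4 (mod 5), so the conjunction on the right does not hold.

[⇐] This fails: s = 1 satisfies both congruences on the right (1 ≡ 1 mod 5 and 1 ≡ 1 mod 8) yet 1 ≡ 1 (mod 40), not 14.

Neither direction holds.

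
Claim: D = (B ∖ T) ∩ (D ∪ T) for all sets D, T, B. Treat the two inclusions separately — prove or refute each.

Forward inclusion. This inclusion fails. Take D = {1}, T = ∅, B = ∅; then 1 ∈ D but 1 ∉ (B ∖ T) ∩ (D ∪ T).

Reverse inclusion. Let x ∈ (B ∖ T) ∩ (D ∪ T). Then x ∈ D ∩ B and x ∉ T, from which x ∈ D.

The sets are not equal: only the reverse inclusion holds.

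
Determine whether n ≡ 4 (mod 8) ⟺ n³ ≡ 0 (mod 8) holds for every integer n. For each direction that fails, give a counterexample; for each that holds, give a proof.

Not equivalent: only (⇒) holds.

(⟹) Suppose n ≡ 4 (mod 8). Write n = 8j + 4. Then (8j + 4)³ = 512j³ + 768j² + 384j + 64 = 8(64j³ + 96j² + 48j + 8) + 0, so n³ ≡ 0 (mod 8).

(⟸) This fails: take n = 0. Then 0³ = 0 ≡ 0 (mod 8), yet 0 ≡ 0 (mod 8), not 4.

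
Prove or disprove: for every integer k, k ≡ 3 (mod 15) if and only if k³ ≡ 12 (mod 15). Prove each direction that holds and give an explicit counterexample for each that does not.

Both directions hold; the statement is true.

(⇒) Suppose k ≡ 3 (mod 15). Write k = 15j + 3. Then (15j + 3)³ = 3375j³ + 2025j² + 405j + 27 = 15(225j³ + 135j² + 27j + 1) + 12, so k³ ≡ 12 (mod 15).

(⇐) Conversely, suppose k³ ≡ 12 (mod 15). The only residue r in {0, …, 14} with r³ ≡ 12 (mod 15) is r = 3, so k ≡ 3 (mod 15).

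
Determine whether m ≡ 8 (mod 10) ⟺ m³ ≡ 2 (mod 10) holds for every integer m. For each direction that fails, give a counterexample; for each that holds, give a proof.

(→) Suppose m ≡ 8 (mod 10). Write m = 10j + 8. Then (10j + 8)³ = 1000j³ + 2400j² + 1920j + 512 = 10(100j³ + 240j² + 192j + 51) + 2, so m³ ≡ 2 (mod 10).

(←) For the converse, argue contrapositively. If m ≢ 8 (mod 10), then m is congruent to one of 0, 1, 2, 3, 4, 5, 6, 7, 9 modulo 10, and these give m³ ≡ 0, 1, 8, 7, 4, 5, 6, 3, 9 respectively — never 2.

Both implications hold.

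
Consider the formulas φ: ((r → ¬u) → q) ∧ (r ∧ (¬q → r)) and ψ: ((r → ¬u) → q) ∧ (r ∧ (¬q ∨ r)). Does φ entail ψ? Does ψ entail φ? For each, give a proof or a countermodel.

(⟹) Assume the antecedent. If q is true, the antecedent forces (q = T, u = F, r = T) or (q = T, u = T, r = T), and the consequent holds there. If q is false, the antecedent forces (q = F, u = T, r = T), and the consequent holds there. Either way the consequent holds.

(⟸) Assume the antecedent. If q is true, the antecedent forces (q = T, u = F, r = T) or (q = T, u = T, r = T), and the consequent holds there. If q is false, the antecedent forces (q = F, u = T, r = T), and the consequent holds there. Either way the consequent holds.

Both directions hold; the statement is true.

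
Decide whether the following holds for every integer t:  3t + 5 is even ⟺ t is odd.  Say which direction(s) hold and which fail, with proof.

Both implications hold.

Forward direction. Suppose 3t + 5 is even. Since 3 is odd, 3t and t have the same parity, so 3t + 5 ≡ t + 5 (mod 2). As 5 is odd, 3t + 5 is even exactly when t is odd. Thus t is odd.

Converse. Suppose t is odd; write t = 2j + 1. Then 3t + 5 = 3·(2j + 1) + 5 = 2·3j + 8, which is even.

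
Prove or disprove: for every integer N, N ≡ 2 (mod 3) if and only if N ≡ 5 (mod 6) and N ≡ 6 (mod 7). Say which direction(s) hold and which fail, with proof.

[⇒] This fails: N = 32 gives 32 ≡ 2 (mod 3) but 32 ≡ 2 (mod 6), so the conjunction on the right does not hold.

[⇐] Conversely, if N ≡ 5 (mod 6) and N ≡ 6 (mod 7), then by the Chinese remainder theorem N ≡ 41 (mod 42). Since 41 ≡ 2 (mod 3) and 3 ∣ 42, we get N ≡ 2 (mod 3).

(⇒) fails; (⇐) holds.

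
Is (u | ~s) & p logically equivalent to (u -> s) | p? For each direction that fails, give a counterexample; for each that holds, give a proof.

(⇒) holds; (⇐) fails.

[⇒] Assume the antecedent. If s is true, (u -> s) | p reduces to true regardless of the other variables. If s is false, the antecedent forces (s = F, u = F, p = T) or (s = F, u = T, p = T), and (u -> s) | p holds there. Either way (u -> s) | p holds.

[⇐] This fails. Under s = F, u = F, p = F, the left side is false but the right side is true.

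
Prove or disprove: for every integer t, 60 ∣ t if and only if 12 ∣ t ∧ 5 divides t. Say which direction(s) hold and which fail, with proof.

[⇒] If 60 ∣ t, write t = 60q. Since 60 = 5·12, t = 12·(5q), so 12 ∣ t; and since 60 = 12·5, t = 5·(12q), so 5 ∣ t.

[⇐] Suppose 12 ∣ t and 5 ∣ t. Any common multiple of 12 and 5 is a multiple of their lcm; here gcd(12, 5) = 1, so lcm(12, 5) = 12·5 = 60, so 60 ∣ t.

Both implications hold.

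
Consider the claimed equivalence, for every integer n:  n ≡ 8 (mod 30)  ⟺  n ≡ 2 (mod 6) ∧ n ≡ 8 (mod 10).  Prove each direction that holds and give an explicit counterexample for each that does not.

[⇒] Suppose n ≡ 8 (mod 30); write n = 30j + 8. Since 6 ∣ 30, reducing mod 6 gives n ≡ 8 ≡ 2 (mod 6); since 10 ∣ 30, reducing mod 10 gives n ≡ 8 (mod 10).

[⇐] Conversely, if n ≡ 2 (mod 6) and n ≡ 8 (mod 10), then by the Chinese remainder theorem n ≡ 8 (mod 30). This is exactly n ≡ 8 (mod 30).

Equivalent; both directions hold.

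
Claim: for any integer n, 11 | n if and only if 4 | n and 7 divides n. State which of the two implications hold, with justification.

Both directions fail.

Forward direction. This fails: take n = 11. Certainly 11 ∣ 11, but 4 ∤ 11.

Converse. This fails: take n = 28. Both 4 ∣ 28 and 7 ∣ 28, yet 28 is not a multiple of 11 (since 28 = 2·11 + 6), so 11 ∤ 28.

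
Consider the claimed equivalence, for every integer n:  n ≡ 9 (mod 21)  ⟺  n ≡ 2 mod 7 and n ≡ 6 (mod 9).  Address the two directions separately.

The forward direction fails; the converse holds.

(⇐) If n ≡ 2 (mod 7) and n ≡ 6 (mod 9), then by the Chinese remainder theorem n ≡ 51 (mod 63). Since 51 ≡ 9 (mod 21) and 21 ∣ 63, we get n ≡ 9 (mod 21).

(⇒) This fails: n = 9 gives 9 ≡ 9 (mod 21) but 9 ≡ 0 (mod 9), so the conjunction on the right does not hold.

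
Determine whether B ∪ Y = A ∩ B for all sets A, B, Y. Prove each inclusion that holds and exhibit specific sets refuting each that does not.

(⊆) This inclusion fails. Take A = ∅, B = {1}, Y = ∅; then 1 ∈ B ∪ Y but 1 ∉ A ∩ B.

(⊇) Let x ∈ A ∩ B. Then either x ∈ A ∩ B and x ∉ Y; or x ∈ A ∩ B ∩ Y. In each case x ∈ B ∪ Y, so A ∩ B ⊆ B ∪ Y.

(⊆) fails; (⊇) holds.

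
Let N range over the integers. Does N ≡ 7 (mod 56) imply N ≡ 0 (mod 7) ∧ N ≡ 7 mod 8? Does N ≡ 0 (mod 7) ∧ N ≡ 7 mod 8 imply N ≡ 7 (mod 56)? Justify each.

Equivalent; both directions hold.

Converse. If N ≡ 0 (mod 7) and N ≡ 7 (mod 8), then by the Chinese remainder theorem N ≡ 7 (mod 56). This is exactly N ≡ 7 (mod 56).

Forward direction. Suppose N ≡ 7 (mod 56); write N = 56j + 7. Since 7 ∣ 56, reducing mod 7 gives N ≡ 7 ≡ 0 (mod 7); since 8 ∣ 56, reducing mod 8 gives N ≡ 7 (mod 8).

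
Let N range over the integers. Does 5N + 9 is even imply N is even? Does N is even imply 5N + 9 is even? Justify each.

[⇒] This fails: N = 5 gives 5N + 9 = 34, which is even, but 5 is odd, not even.

[⇐] This also fails: N = 6 is even, but 5N + 9 = 39 is odd, not even.

Both directions fail.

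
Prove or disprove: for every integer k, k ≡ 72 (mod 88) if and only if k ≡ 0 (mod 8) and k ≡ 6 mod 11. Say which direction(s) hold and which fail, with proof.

(⟹) Suppose k ≡ 72 (mod 88); write k = 88j + 72. Since 8 ∣ 88, reducing mod 8 gives k ≡ 72 ≡ 0 (mod 8); since 11 ∣ 88, reducing mod 11 gives k ≡ 72 ≡ 6 (mod 11).

(⟸) Conversely, if k ≡ 0 (mod 8) and k ≡ 6 (mod 11), then by the Chinese remainder theorem k ≡ 72 (mod 88). This is exactly k ≡ 72 (mod 88).

Both directions hold; the statement is true.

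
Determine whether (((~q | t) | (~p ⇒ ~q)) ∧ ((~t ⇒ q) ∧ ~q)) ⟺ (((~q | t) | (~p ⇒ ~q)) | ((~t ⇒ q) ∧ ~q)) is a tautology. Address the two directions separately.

Not equivalent: only (⇒) holds.

(→) Assume the antecedent. If q is true, the antecedent cannot hold. If q is false, the consequent reduces to true regardless of the other variables. Either way the consequent holds.

(←) This fails. Under q = F, p = F, t = F, the left side is false but the right side is true.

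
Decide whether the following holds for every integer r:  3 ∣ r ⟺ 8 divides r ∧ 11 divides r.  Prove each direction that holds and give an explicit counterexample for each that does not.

Neither direction holds.

(→) This fails: take r = 3. Certainly 3 ∣ 3, but 8 ∤ 3.

(←) This fails: take r = 88. Both 8 ∣ 88 and 11 ∣ 88, yet 88 is not a multiple of 3 (since 88 = 29·3 + 1), so 3 ∤ 88.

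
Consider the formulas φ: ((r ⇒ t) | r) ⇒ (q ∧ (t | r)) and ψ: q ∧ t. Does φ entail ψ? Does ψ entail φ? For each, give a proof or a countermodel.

Only the converse holds.

(→) This fails. Under q = T, t = F, r = T, the left side is true but the right side is false.

(←) Assume the antecedent. If q is true, the antecedent forces (q = T, t = T, r = F) or (q = T, t = T, r = T), and ((r ⇒ t) | r) ⇒ (q ∧ (t | r)) holds there. If q is false, the antecedent cannot hold. Either way ((r ⇒ t) | r) ⇒ (q ∧ (t | r)) holds.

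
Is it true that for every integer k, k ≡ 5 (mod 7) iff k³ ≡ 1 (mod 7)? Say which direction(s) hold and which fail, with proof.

(⇒) fails and (⇐) fails.

[⇒] This fails: take k = 5. Then 5 ≡ 5 (mod 7), but 5³ = 125 ≡ 6 (mod 7), not 1.

[⇐] This fails: take k = 1. Then 1³ = 1 ≡ 1 (mod 7), yet 1 ≡ 1 (mod 7), not 5.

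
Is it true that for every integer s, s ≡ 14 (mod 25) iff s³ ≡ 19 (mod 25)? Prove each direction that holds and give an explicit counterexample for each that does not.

[⇒] Suppose s ≡ 14 (mod 25). Write s = 25j + 14. Then (25j + 14)³ = 15625j³ + 26250j² + 14700j + 2744 = 25(625j³ + 1050j² + 588j + 109) + 19, so s³ ≡ 19 (mod 25).

[⇐] Conversely, suppose s³ ≡ 19 (mod 25). The only residue r in {0, …, 24} with r³ ≡ 19 (mod 25) is r = 14, so s ≡ 14 (mod 25).

Both directions hold.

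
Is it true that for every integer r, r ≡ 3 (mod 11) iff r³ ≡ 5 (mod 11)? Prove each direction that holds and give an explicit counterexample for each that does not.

[⇒] Suppose r ≡ 3 (mod 11). Write r = 11j + 3. Then (11j + 3)³ = 1331j³ + 1089j² + 297j + 27 = 11(121j³ + 99j² + 27j + 2) + 5, so r³ ≡ 5 (mod 11).

[⇐] Conversely, suppose r³ ≡ 5 (mod 11). The only residue r in {0, …, 10} with r³ ≡ 5 (mod 11) is r = 3, so r ≡ 3 (mod 11).

Equivalent; both directions hold.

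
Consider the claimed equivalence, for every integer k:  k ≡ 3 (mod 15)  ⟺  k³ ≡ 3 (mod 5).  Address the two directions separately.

(⇒) This fails: take k = 3. Then 3 ≡ 3 (mod 15), but 3³ = 27 ≡ 2 (mod 5), not 3.

(⇐) This fails: take k = 2. Then 2³ = 8 ≡ 3 (mod 5), yet 2 ≡ 2 (mod 15), not 3.

Neither implication holds.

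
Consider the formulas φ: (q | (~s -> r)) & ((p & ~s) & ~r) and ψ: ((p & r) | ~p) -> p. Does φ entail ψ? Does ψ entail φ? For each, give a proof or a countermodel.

(⟸) This fails. Under q = F, r = F, s = F, p = T, the left side is false but the right side is true.

(⟹) Assume the antecedent. If q is true, the antecedent forces (q = T, r = F, s = F, p = T), and ((p & r) | ~p) -> p holds there. If q is false, the antecedent cannot hold. Either way ((p & r) | ~p) -> p holds.

Only the forward direction holds.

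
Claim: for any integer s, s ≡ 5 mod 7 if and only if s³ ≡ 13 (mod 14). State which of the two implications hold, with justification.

Neither direction holds.

[⇒] This fails: take s = 12. Then 12 ≡ 5 (mod 7), but 12³ = 1728 ≡ 6 (mod 14), not 13.

[⇐] This fails: take s = 3. Then 3³ = 27 ≡ 13 (mod 14), yet 3 ≡ 3 (mod 7), not 5.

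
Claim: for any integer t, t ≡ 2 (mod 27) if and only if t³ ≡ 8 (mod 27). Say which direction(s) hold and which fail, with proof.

The forward direction holds; the converse fails.

[⇒] Suppose t ≡ 2 (mod 27). Write t = 27j + 2. Then (27j + 2)³ = 19683j³ + 4374j² + 324j + 8 = 27(729j³ + 162j² + 12j) + 8, so t³ ≡ 8 (mod 27).

[⇐] This fails: take t = 11. Then 11³ = 1331 ≡ 8 (mod 27), yet 11 ≡ 11 (mod 27), not 2.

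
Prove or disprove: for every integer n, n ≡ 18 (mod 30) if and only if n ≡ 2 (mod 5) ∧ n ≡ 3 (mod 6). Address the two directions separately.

(⟹) This fails: n = 18 gives 18 ≡ 18 (mod 30) but 18 ≡ 3 (mod 5), so the conjunction on the right does not hold.

(⟸) This fails: n = 27 satisfies both congruences on the right (27 ≡ 2 mod 5 and 27 ≡ 3 mod 6) yet 27 ≡ 27 (mod 30), not 18.

(⇒) fails and (⇐) fails.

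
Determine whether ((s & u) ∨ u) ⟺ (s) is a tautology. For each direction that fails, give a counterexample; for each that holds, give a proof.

Both directions fail.

(⇒) This fails. Under s = F, u = T, the left side is true but the right side is false.

(⇐) This fails. Under s = T, u = F, the left side is false but the right side is true.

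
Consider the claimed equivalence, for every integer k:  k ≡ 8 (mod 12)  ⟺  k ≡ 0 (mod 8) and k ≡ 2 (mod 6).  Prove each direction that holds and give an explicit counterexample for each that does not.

Only the reverse direction holds.

(→) This fails: k = 20 gives 20 ≡ 8 (mod 12) but 20 ≡ 4 (mod 8), so the conjunction on the right does not hold.

(←) Conversely, if k ≡ 0 (mod 8) and k ≡ 2 (mod 6), then by the Chinese remainder theorem k ≡ 8 (mod 24). Since 8 ≡ 8 (mod 12) and 12 ∣ 24, we get k ≡ 8 (mod 12).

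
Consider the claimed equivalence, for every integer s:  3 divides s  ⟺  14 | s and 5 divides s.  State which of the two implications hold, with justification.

(⇒) fails and (⇐) fails.

(⟹) This fails: take s = 3. Certainly 3 ∣ 3, but 14 ∤ 3.

(⟸) This fails: take s = 70. Both 14 ∣ 70 and 5 ∣ 70, yet 70 is not a multiple of 3 (since 70 = 23·3 + 1), so 3 ∤ 70.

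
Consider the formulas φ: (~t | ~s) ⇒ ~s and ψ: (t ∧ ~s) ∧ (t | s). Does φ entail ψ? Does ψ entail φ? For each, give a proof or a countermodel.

Not equivalent: only (⇐) holds.

(←) Assume the antecedent. If s is true, the antecedent cannot hold. If s is false, (~t | ~s) ⇒ ~s reduces to true regardless of the other variables. Either way (~t | ~s) ⇒ ~s holds.

(→) This fails. Under s = F, t = F, the left side is true but the right side is false.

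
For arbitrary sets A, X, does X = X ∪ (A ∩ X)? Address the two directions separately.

Both inclusions hold.

Forward inclusion. Let x ∈ X. Then either x ∈ X and x ∉ A; or x ∈ A ∩ X. In each case x ∈ X ∪ (A ∩ X), so X ⊆ X ∪ (A ∩ X).

Reverse inclusion. Let x ∈ X ∪ (A ∩ X). Then either x ∈ X and x ∉ A; or x ∈ A ∩ X. In each case x ∈ X, so X ∪ (A ∩ X) ⊆ X.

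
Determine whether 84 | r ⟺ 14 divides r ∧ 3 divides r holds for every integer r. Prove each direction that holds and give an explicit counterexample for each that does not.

Forward direction. If 84 ∣ r, write r = 84q. Since 84 = 6·14, r = 14·(6q), so 14 ∣ r; and since 84 = 28·3, r = 3·(28q), so 3 ∣ r.

Converse. This fails: take r = 42. Both 14 ∣ 42 and 3 ∣ 42, yet 42 is not a multiple of 84 (since 42 = 0·84 + 42), so 84 ∤ 42.

(⇒) holds; (⇐) fails.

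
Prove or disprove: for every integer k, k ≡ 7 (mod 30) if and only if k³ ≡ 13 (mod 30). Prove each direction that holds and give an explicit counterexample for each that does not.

The biconditional holds.

(→) Suppose k ≡ 7 (mod 30). Write k = 30j + 7. Then (30j + 7)³ = 27000j³ + 18900j² + 4410j + 343 = 30(900j³ + 630j² + 147j + 11) + 13, so k³ ≡ 13 (mod 30).

(←) Conversely, suppose k³ ≡ 13 (mod 30). The only residue r in {0, …, 29} with r³ ≡ 13 (mod 30) is r = 7, so k ≡ 7 (mod 30).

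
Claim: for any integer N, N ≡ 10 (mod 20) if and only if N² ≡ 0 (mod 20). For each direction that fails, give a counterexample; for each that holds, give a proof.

Only the forward direction holds.

[⇒] Suppose N ≡ 10 (mod 20). Write N = 20j + 10. Then (20j + 10)² = 400j² + 400j + 100 = 20(20j² + 20j + 5) + 0, so N² ≡ 0 (mod 20).

[⇐] This fails: take N = 0. Then 0² = 0 ≡ 0 (mod 20), yet 0 ≡ 0 (mod 20), not 10.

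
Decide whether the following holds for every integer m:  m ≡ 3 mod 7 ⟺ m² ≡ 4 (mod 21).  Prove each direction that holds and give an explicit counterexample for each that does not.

(⇒) fails and (⇐) fails.

(⇒) This fails: take m = 3. Then 3 ≡ 3 (mod 7), but 3² = 9 ≡ 9 (mod 21), not 4.

(⇐) This fails: take m = 2. Then 2² = 4 ≡ 4 (mod 21), yet 2 ≡ 2 (mod 7), not 3.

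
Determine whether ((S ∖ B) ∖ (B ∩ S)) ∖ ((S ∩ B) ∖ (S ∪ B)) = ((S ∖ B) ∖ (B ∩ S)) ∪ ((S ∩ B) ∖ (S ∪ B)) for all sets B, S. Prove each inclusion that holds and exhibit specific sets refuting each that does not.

Both inclusions hold.

Forward inclusion. Let x ∈ ((S ∖ B) ∖ (B ∩ S)) ∖ ((S ∩ B) ∖ (S ∪ B)). Then x ∈ S and x ∉ B, from which x ∈ ((S ∖ B) ∖ (B ∩ S)) ∪ ((S ∩ B) ∖ (S ∪ B)).

Reverse inclusion. Let x ∈ ((S ∖ B) ∖ (B ∩ S)) ∪ ((S ∩ B) ∖ (S ∪ B)). Then x ∈ S and x ∉ B, from which x ∈ ((S ∖ B) ∖ (B ∩ S)) ∖ ((S ∩ B) ∖ (S ∪ B)).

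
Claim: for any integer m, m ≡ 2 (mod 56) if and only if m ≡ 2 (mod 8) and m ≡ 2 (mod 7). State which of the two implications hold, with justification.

Both implications hold.

(⇒) Suppose m ≡ 2 (mod 56); write m = 56j + 2. Since 8 ∣ 56, reducing mod 8 gives m ≡ 2 (mod 8); since 7 ∣ 56, reducing mod 7 gives m ≡ 2 (mod 7).

(⇐) Conversely, if m ≡ 2 (mod 8) and m ≡ 2 (mod 7), then by the Chinese remainder theorem m ≡ 2 (mod 56). This is exactly m ≡ 2 (mod 56).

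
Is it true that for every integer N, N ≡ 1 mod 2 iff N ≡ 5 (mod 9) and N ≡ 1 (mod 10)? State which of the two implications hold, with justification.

Only the reverse direction holds.

[⇒] This fails: N = 1 gives 1 ≡ 1 (mod 2) but 1 ≡ 1 (mod 9), so the conjunction on the right does not hold.

[⇐] Conversely, if N ≡ 5 (mod 9) and N ≡ 1 (mod 10), then by the Chinese remainder theorem N ≡ 41 (mod 90). Since 41 ≡ 1 (mod 2) and 2 ∣ 90, we get N ≡ 1 (mod 2).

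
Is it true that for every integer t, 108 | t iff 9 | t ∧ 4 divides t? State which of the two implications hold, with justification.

Converse. This fails: take t = 36. Both 9 ∣ 36 and 4 ∣ 36, yet 36 is not a multiple of 108 (since 36 = 0·108 + 36), so 108 ∤ 36.

Forward direction. If 108 ∣ t, write t = 108q. Since 108 = 12·9, t = 9·(12q), so 9 ∣ t; and since 108 = 27·4, t = 4·(27q), so 4 ∣ t.

The forward direction holds; the converse fails.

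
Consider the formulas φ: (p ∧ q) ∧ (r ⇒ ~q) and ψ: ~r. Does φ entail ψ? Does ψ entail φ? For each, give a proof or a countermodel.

Forward direction. Assume the antecedent. If p is true, the antecedent forces (p = T, q = T, r = F), and ~r holds there. If p is false, the antecedent cannot hold. Either way ~r holds.

Converse. This fails. Under p = F, q = F, r = F, the left side is false but the right side is true.

Only the forward implication holds.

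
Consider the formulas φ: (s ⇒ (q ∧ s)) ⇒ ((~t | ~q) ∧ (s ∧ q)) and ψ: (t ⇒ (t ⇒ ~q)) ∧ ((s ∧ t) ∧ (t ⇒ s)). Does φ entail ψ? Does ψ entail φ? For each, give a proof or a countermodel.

Forward direction. This fails. Under t = F, q = F, s = T, the left side is true but the right side is false.

Converse. Assume the antecedent. If t is true, the antecedent forces (t = T, q = F, s = T), and the consequent holds there. If t is false, the antecedent cannot hold. Either way the consequent holds.

Not equivalent: only (⇐) holds.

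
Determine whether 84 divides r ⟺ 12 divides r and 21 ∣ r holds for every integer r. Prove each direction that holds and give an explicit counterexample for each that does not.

Both directions hold.

(⟹) If 84 ∣ r, write r = 84q. Since 84 = 7·12, r = 12·(7q), so 12 ∣ r; and since 84 = 4·21, r = 21·(4q), so 21 ∣ r.

(⟸) Suppose 12 ∣ r and 21 ∣ r. Any common multiple of 12 and 21 is a multiple of their lcm; here lcm(12, 21) = 12·21/gcd(12, 21) = 252/3 = 84, so 84 ∣ r.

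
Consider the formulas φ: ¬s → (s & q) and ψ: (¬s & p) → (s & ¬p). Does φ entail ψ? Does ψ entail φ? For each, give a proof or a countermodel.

(→) Assume the antecedent. If s is true, (¬s & p) → (s & ¬p) reduces to true regardless of the other variables. If s is false, the antecedent cannot hold. Either way (¬s & p) → (s & ¬p) holds.

(←) This fails. Under s = F, q = F, p = F, the left side is false but the right side is true.

(⇒) holds; (⇐) fails.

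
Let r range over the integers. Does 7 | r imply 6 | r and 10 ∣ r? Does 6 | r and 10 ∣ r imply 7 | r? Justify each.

Forward direction. This fails: take r = 7. Certainly 7 ∣ 7, but 6 ∤ 7.

Converse. This fails: take r = 30. Both 6 ∣ 30 and 10 ∣ 30, yet 30 is not a multiple of 7 (since 30 = 4·7 + 2), so 7 ∤ 30.

Both directions fail.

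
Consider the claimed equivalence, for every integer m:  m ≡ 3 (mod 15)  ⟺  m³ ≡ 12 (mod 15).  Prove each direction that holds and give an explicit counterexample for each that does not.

Both directions hold; the statement is true.

(→) Suppose m ≡ 3 (mod 15). Write m = 15j + 3. Then (15j + 3)³ = 3375j³ + 2025j² + 405j + 27 = 15(225j³ + 135j² + 27j + 1) + 12, so m³ ≡ 12 (mod 15).

(←) Conversely, suppose m³ ≡ 12 (mod 15). The only residue r in {0, …, 14} with r³ ≡ 12 (mod 15) is r = 3, so m ≡ 3 (mod 15).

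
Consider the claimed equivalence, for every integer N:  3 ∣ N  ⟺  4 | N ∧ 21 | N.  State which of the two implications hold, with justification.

The forward direction fails; the converse holds.

(→) This fails: take N = 3. Certainly 3 ∣ 3, but 4 ∤ 3.

(←) Suppose 4 ∣ N and 21 ∣ N. Any common multiple of 4 and 21 is a multiple of their lcm; here gcd(4, 21) = 1, so lcm(4, 21) = 4·21 = 84, so 84 ∣ N. Since 3 ∣ 84, it follows that 3 ∣ N.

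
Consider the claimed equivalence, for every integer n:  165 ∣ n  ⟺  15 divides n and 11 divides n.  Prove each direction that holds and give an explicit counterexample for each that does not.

Both directions hold; the statement is true.

Forward direction. If 165 ∣ n, write n = 165q. Since 165 = 11·15, n = 15·(11q), so 15 ∣ n; and since 165 = 15·11, n = 11·(15q), so 11 ∣ n.

Converse. Suppose 15 ∣ n and 11 ∣ n. Any common multiple of 15 and 11 is a multiple of their lcm; here gcd(15, 11) = 1, so lcm(15, 11) = 15·11 = 165, so 165 ∣ n.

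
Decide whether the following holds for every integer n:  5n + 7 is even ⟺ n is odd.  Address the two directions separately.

(⟸) Suppose n is odd; write n = 2j + 1. Then 5n + 7 = 5·(2j + 1) + 7 = 2·5j + 12, which is even.

(⟹) Suppose 5n + 7 is even. Since 5 is odd, 5n and n have the same parity, so 5n + 7 ≡ n + 7 (mod 2). As 7 is odd, 5n + 7 is even exactly when n is odd. Thus n is odd.

Both directions hold.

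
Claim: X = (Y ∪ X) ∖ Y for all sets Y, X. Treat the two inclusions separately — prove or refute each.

(⊇) Let x ∈ (Y ∪ X) ∖ Y. Then x ∈ X and x ∉ Y, from which x ∈ X.

(⊆) This inclusion fails. Take Y = {1}, X = {1}; then 1 ∈ X but 1 ∉ (Y ∪ X) ∖ Y.

The sets are not equal: only the reverse inclusion holds.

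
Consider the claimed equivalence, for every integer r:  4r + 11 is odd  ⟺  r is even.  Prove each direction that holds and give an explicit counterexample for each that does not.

(→) This fails: take r = 5. Then 4r + 11 = 31, which is odd, yet r = 5 is odd, not even.

(←) Suppose r is even. Since 4 is even, 4r is even for every r, so 4r + 11 has the same parity as 11, which is odd. Hence 4r + 11 is odd.

The forward direction fails; the converse holds.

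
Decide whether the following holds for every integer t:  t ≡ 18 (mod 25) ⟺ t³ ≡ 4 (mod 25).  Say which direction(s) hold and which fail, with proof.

Neither implication holds.

Forward direction. This fails: take t = 18. Then 18 ≡ 18 (mod 25), but 18³ = 5832 ≡ 7 (mod 25), not 4.

Converse. This fails: take t = 9. Then 9³ = 729 ≡ 4 (mod 25), yet 9 ≡ 9 (mod 25), not 18.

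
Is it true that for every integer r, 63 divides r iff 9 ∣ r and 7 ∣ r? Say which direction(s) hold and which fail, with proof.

[⇐] Suppose 9 ∣ r and 7 ∣ r. Any common multiple of 9 and 7 is a multiple of their lcm; here gcd(9, 7) = 1, so lcm(9, 7) = 9·7 = 63, so 63 ∣ r.

[⇒] If 63 ∣ r, write r = 63q. Since 63 = 7·9, r = 9·(7q), so 9 ∣ r; and since 63 = 9·7, r = 7·(9q), so 7 ∣ r.

Both directions hold.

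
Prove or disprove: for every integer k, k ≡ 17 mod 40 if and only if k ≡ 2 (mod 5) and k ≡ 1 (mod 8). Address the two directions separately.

Both implications hold.

Forward direction. Suppose k ≡ 17 (mod 40); write k = 40j + 17. Since 5 ∣ 40, reducing mod 5 gives k ≡ 17 ≡ 2 (mod 5); since 8 ∣ 40, reducing mod 8 gives k ≡ 17 ≡ 1 (mod 8).

Converse. If k ≡ 2 (mod 5) and k ≡ 1 (mod 8), then by the Chinese remainder theorem k ≡ 17 (mod 40). This is exactly k ≡ 17 (mod 40).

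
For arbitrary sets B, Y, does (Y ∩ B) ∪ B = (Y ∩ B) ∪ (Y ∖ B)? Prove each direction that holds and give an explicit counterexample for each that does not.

Both inclusions fail.

(⟹) This inclusion fails. Take B = {1}, Y = ∅; then 1 ∈ (Y ∩ B) ∪ B but 1 ∉ (Y ∩ B) ∪ (Y ∖ B).

(⟸) This inclusion fails. Take B = ∅, Y = {1}; then 1 ∈ (Y ∩ B) ∪ (Y ∖ B) but 1 ∉ (Y ∩ B) ∪ B.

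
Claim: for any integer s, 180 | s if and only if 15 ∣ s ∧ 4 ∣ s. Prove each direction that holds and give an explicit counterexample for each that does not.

(⇐) This fails: take s = 60. Both 15 ∣ 60 and 4 ∣ 60, yet 60 is not a multiple of 180 (since 60 = 0·180 + 60), so 180 ∤ 60.

(⇒) If 180 ∣ s, write s = 180q. Since 180 = 12·15, s = 15·(12q), so 15 ∣ s; and since 180 = 45·4, s = 4·(45q), so 4 ∣ s.

Not equivalent: only (⇒) holds.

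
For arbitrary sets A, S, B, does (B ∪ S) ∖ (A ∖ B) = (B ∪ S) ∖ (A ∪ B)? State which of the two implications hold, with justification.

(⊆) fails; (⊇) holds.

(⟸) Let x ∈ (B ∪ S) ∖ (A ∪ B). Then x ∈ S and x ∉ A, B, from which x ∈ (B ∪ S) ∖ (A ∖ B).

(⟹) This inclusion fails. Take A = ∅, S = ∅, B = {1}; then 1 ∈ (B ∪ S) ∖ (A ∖ B) but 1 ∉ (B ∪ S) ∖ (A ∪ B).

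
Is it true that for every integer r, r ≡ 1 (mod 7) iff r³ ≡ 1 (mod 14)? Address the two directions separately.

Neither direction holds.

[⇒] This fails: take r = 8. Then 8 ≡ 1 (mod 7), but 8³ = 512 ≡ 8 (mod 14), not 1.

[⇐] This fails: take r = 9. Then 9³ = 729 ≡ 1 (mod 14), yet 9 ≡ 2 (mod 7), not 1.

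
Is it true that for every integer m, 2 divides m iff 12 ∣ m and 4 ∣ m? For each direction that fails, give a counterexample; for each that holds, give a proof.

Only the converse holds.

[⇐] Suppose 12 ∣ m and 4 ∣ m. Any common multiple of 12 and 4 is a multiple of their lcm; here lcm(12, 4) = 12·4/gcd(12, 4) = 48/4 = 12, so 12 ∣ m. Since 2 ∣ 12, it follows that 2 ∣ m.

[⇒] This fails: take m = 2. Certainly 2 ∣ 2, but 12 ∤ 2.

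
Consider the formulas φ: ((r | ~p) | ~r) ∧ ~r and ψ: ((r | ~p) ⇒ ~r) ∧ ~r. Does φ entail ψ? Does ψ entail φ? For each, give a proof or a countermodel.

Both implications hold.

(→) Assume the antecedent. If r is true, the antecedent cannot hold. If r is false, ((r | ~p) ⇒ ~r) ∧ ~r reduces to true regardless of the other variables. Either way ((r | ~p) ⇒ ~r) ∧ ~r holds.

(←) Assume the antecedent. If r is true, the antecedent cannot hold. If r is false, ((r | ~p) | ~r) ∧ ~r reduces to true regardless of the other variables. Either way ((r | ~p) | ~r) ∧ ~r holds.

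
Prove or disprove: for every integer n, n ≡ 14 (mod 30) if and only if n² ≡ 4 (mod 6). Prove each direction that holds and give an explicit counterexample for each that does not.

(←) This fails: take n = 2. Then 2² = 4 ≡ 4 (mod 6), yet 2 ≡ 2 (mod 30), not 14.

(→) Suppose n ≡ 14 (mod 30). Then n² ≡ 14² = 196 (mod 30), and since 6 ∣ 30, also n² ≡ 4 (mod 6).

Only the forward direction holds.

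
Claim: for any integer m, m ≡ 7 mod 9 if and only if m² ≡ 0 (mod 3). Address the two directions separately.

(⇒) This fails: take m = 7. Then 7 ≡ 7 (mod 9), but 7² = 49 ≡ 1 (mod 3), not 0.

(⇐) This fails: take m = 0. Then 0² = 0 ≡ 0 (mod 3), yet 0 ≡ 0 (mod 9), not 7.

Neither direction holds.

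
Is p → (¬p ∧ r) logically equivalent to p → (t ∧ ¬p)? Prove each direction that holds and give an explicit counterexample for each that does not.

The biconditional holds.

(⇒) Assume the antecedent. If r is true, the antecedent forces (r = T, t = F, p = F) or (r = T, t = T, p = F), and p → (t ∧ ¬p) holds there. If r is false, the antecedent forces (r = F, t = F, p = F) or (r = F, t = T, p = F), and p → (t ∧ ¬p) holds there. Either way p → (t ∧ ¬p) holds.

(⇐) Assume the antecedent. If r is true, the antecedent forces (r = T, t = F, p = F) or (r = T, t = T, p = F), and p → (¬p ∧ r) holds there. If r is false, the antecedent forces (r = F, t = F, p = F) or (r = F, t = T, p = F), and p → (¬p ∧ r) holds there. Either way p → (¬p ∧ r) holds.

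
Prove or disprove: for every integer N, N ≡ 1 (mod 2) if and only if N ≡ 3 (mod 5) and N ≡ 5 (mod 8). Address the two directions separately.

Only the converse holds.

(→) This fails: N = 1 gives 1 ≡ 1 (mod 2) but 1 ≡ 1 (mod 5), so the conjunction on the right does not hold.

(←) Conversely, if N ≡ 3 (mod 5) and N ≡ 5 (mod 8), then by the Chinese remainder theorem N ≡ 13 (mod 40). Since 13 ≡ 1 (mod 2) and 2 ∣ 40, we get N ≡ 1 (mod 2).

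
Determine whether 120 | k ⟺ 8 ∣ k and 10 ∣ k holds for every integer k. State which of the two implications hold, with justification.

Only the forward implication holds.

(⟹) If 120 ∣ k, write k = 120q. Since 120 = 15·8, k = 8·(15q), so 8 ∣ k; and since 120 = 12·10, k = 10·(12q), so 10 ∣ k.

(⟸) This fails: take k = 40. Both 8 ∣ 40 and 10 ∣ 40, yet 40 is not a multiple of 120 (since 40 = 0·120 + 40), so 120 ∤ 40.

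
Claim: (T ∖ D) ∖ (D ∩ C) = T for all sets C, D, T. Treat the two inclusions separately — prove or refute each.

(⊆) holds; (⊇) fails.

Reverse inclusion. This inclusion fails. Take C = ∅, D = {1}, T = {1}; then 1 ∈ T but 1 ∉ (T ∖ D) ∖ (D ∩ C).

Forward inclusion. Let x ∈ (T ∖ D) ∖ (D ∩ C). Then either x ∈ T and x ∉ C, D; or x ∈ C ∩ T and x ∉ D. In each case x ∈ T, so (T ∖ D) ∖ (D ∩ C) ⊆ T.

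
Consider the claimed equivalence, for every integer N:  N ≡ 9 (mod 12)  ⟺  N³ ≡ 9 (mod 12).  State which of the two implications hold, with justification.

[⇐] For the converse, argue contrapositively. If N ≢ 9 (mod 12), then N is congruent to one of 0, 1, 2, 3, 4, 5, 6, 7, 8, 10, 11 modulo 12, and these give N³ ≡ 0, 1, 8, 3, 4, 5, 0, 7, 8, 4, 11 respectively — never 9.

[⇒] Suppose N ≡ 9 (mod 12). Write N = 12j + 9. Then (12j + 9)³ = 1728j³ + 3888j² + 2916j + 729 = 12(144j³ + 324j² + 243j + 60) + 9, so N³ ≡ 9 (mod 12).

The biconditional holds.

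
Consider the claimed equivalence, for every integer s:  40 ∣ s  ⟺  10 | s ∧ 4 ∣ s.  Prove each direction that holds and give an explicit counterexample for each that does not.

[⇒] If 40 ∣ s, write s = 40q. Since 40 = 4·10, s = 10·(4q), so 10 ∣ s; and since 40 = 10·4, s = 4·(10q), so 4 ∣ s.

[⇐] This fails: take s = 20. Both 10 ∣ 20 and 4 ∣ 20, yet 20 is not a multiple of 40 (since 20 = 0·40 + 20), so 40 ∤ 20.

Only the forward direction holds.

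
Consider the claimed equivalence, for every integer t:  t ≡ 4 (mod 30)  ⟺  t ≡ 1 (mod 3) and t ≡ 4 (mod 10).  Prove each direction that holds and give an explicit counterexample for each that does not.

Both directions hold.

(⇐) If t ≡ 1 (mod 3) and t ≡ 4 (mod 10), then by the Chinese remainder theorem t ≡ 4 (mod 30). This is exactly t ≡ 4 (mod 30).

(⇒) Suppose t ≡ 4 (mod 30); write t = 30j + 4. Since 3 ∣ 30, reducing mod 3 gives t ≡ 4 ≡ 1 (mod 3); since 10 ∣ 30, reducing mod 10 gives t ≡ 4 (mod 10).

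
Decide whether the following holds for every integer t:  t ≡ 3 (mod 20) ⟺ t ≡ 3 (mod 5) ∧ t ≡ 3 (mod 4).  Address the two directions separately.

The biconditional holds.

(⇐) If t ≡ 3 (mod 5) and t ≡ 3 (mod 4), then by the Chinese remainder theorem t ≡ 3 (mod 20). This is exactly t ≡ 3 (mod 20).

(⇒) Suppose t ≡ 3 (mod 20); write t = 20j + 3. Since 5 ∣ 20, reducing mod 5 gives t ≡ 3 (mod 5); since 4 ∣ 20, reducing mod 4 gives t ≡ 3 (mod 4).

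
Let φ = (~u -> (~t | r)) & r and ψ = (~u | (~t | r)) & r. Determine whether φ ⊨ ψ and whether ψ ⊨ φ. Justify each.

Both directions hold; the statement is true.

[⇒] Assume the antecedent. If u is true, the antecedent forces (u = T, t = F, r = T) or (u = T, t = T, r = T), and (~u | (~t | r)) & r holds there. If u is false, the antecedent forces (u = F, t = F, r = T) or (u = F, t = T, r = T), and (~u | (~t | r)) & r holds there. Either way (~u | (~t | r)) & r holds.

[⇐] Assume the antecedent. If u is true, the antecedent forces (u = T, t = F, r = T) or (u = T, t = T, r = T), and (~u -> (~t | r)) & r holds there. If u is false, the antecedent forces (u = F, t = F, r = T) or (u = F, t = T, r = T), and (~u -> (~t | r)) & r holds there. Either way (~u -> (~t | r)) & r holds.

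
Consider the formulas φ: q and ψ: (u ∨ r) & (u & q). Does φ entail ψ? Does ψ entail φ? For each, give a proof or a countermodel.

The forward direction fails; the converse holds.

Forward direction. This fails. Under r = F, q = T, u = F, the left side is true but the right side is false.

Converse. Assume the antecedent. If r is true, the antecedent forces (r = T, q = T, u = T), and q holds there. If r is false, the antecedent forces (r = F, q = T, u = T), and q holds there. Either way q holds.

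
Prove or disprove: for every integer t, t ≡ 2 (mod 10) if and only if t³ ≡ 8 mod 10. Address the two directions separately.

(⟹) Suppose t ≡ 2 (mod 10). Write t = 10j + 2. Then (10j + 2)³ = 1000j³ + 600j² + 120j + 8 = 10(100j³ + 60j² + 12j) + 8, so t³ ≡ 8 (mod 10).

(⟸) Conversely, suppose t³ ≡ 8 (mod 10). The only residue r in {0, …, 9} with r³ ≡ 8 (mod 10) is r = 2, so t ≡ 2 (mod 10).

Both implications hold.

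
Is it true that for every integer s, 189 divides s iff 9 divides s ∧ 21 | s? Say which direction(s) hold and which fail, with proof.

(⇒) holds; (⇐) fails.

(→) If 189 ∣ s, write s = 189q. Since 189 = 21·9, s = 9·(21q), so 9 ∣ s; and since 189 = 9·21, s = 21·(9q), so 21 ∣ s.

(←) This fails: take s = 63. Both 9 ∣ 63 and 21 ∣ 63, yet 63 is not a multiple of 189 (since 63 = 0·189 + 63), so 189 ∤ 63.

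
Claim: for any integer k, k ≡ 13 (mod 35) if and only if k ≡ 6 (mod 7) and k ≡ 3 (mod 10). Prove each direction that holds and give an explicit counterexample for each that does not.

Not equivalent: only (⇐) holds.

(←) If k ≡ 6 (mod 7) and k ≡ 3 (mod 10), then by the Chinese remainder theorem k ≡ 13 (mod 70). Since 13 ≡ 13 (mod 35) and 35 ∣ 70, we get k ≡ 13 (mod 35).

(→) This fails: k = 48 gives 48 ≡ 13 (mod 35) but 48 ≡ 8 (mod 10), so the conjunction on the right does not hold.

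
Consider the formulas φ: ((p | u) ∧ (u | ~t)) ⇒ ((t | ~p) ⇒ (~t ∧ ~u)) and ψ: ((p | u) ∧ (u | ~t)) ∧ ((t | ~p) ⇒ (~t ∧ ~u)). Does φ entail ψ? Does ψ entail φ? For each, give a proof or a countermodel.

The forward direction fails; the converse holds.

(→) This fails. Under p = F, u = F, t = F, the left side is true but the right side is false.

(←) Assume the antecedent. If p is true, the antecedent forces (p = T, u = F, t = F) or (p = T, u = T, t = F), and the consequent holds there. If p is false, the antecedent cannot hold. Either way the consequent holds.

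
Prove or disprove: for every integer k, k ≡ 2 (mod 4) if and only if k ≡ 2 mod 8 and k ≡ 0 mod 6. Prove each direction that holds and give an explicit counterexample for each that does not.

[⇒] This fails: k = 2 gives 2 ≡ 2 (mod 4) but 2 ≡ 2 (mod 6), so the conjunction on the right does not hold.

[⇐] Conversely, if k ≡ 2 (mod 8) and k ≡ 0 (mod 6), then by the Chinese remainder theorem k ≡ 18 (mod 24). Since 18 ≡ 2 (mod 4) and 4 ∣ 24, we get k ≡ 2 (mod 4).

Only the reverse direction holds.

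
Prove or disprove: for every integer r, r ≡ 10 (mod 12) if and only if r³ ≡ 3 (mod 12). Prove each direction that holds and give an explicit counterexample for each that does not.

Neither direction holds.

(→) This fails: take r = 10. Then 10 ≡ 10 (mod 12), but 10³ = 1000 ≡ 4 (mod 12), not 3.

(←) This fails: take r = 3. Then 3³ = 27 ≡ 3 (mod 12), yet 3 ≡ 3 (mod 12), not 10.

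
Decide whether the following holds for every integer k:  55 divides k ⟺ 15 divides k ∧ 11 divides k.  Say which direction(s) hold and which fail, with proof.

The forward direction fails; the converse holds.

Converse. Suppose 15 ∣ k and 11 ∣ k. Any common multiple of 15 and 11 is a multiple of their lcm; here gcd(15, 11) = 1, so lcm(15, 11) = 15·11 = 165, so 165 ∣ k. Since 55 ∣ 165, it follows that 55 ∣ k.

Forward direction. This fails: take k = 55. Certainly 55 ∣ 55, but 15 ∤ 55.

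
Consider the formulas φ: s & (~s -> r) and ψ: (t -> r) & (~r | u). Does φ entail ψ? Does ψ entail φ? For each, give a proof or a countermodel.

Forward direction. This fails. Under u = F, r = T, t = F, s = T, the left side is true but the right side is false.

Converse. This fails. Under u = F, r = F, t = F, s = F, the left side is false but the right side is true.

Neither implication holds.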